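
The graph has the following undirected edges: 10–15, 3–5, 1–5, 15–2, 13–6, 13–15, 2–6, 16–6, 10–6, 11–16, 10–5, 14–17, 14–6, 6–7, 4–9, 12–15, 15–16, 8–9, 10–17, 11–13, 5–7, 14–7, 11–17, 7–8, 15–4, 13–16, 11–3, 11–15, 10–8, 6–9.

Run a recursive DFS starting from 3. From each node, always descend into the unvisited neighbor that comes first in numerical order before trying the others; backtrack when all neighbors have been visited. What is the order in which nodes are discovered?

Visit 3
3 → 5
5 → 1
5 → 7
7 → 6
6 → 2
2 → 15
15 → 4
4 → 9
9 → 8
8 → 10
10 → 17
17 → 11
11 → 13
13 → 16
17 → 14
15 → 12

3 5 1 7 6 2 15 4 9 8 10 17 11 13 16 14 12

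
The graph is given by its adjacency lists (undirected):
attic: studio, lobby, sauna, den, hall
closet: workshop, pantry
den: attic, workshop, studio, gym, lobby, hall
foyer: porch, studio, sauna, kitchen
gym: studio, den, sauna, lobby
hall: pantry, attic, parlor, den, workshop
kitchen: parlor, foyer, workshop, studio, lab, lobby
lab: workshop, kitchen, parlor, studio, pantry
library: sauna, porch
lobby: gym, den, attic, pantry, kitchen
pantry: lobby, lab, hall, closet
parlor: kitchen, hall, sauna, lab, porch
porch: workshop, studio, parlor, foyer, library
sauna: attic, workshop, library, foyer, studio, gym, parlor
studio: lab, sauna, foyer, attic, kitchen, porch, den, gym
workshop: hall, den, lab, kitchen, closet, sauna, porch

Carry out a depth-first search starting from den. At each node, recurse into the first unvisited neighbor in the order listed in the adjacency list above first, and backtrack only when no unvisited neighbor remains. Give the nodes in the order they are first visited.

Visit den
den → attic
attic → studio
studio → lab
lab → workshop
workshop → hall
hall → pantry
pantry → lobby
lobby → gym
gym → sauna
sauna → library
library → porch
porch → parlor
parlor → kitchen
kitchen → foyer
pantry → closet

den attic studio lab workshop hall pantry lobby gym sauna library porch parlor kitchen foyer closet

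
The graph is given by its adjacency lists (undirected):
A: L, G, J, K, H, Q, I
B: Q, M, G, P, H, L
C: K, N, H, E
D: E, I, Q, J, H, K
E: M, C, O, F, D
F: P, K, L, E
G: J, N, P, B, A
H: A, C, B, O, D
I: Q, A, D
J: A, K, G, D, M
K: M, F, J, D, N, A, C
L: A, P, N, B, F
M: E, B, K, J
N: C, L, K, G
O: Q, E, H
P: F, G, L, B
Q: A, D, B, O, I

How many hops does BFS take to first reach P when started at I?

Level 0: I
Level 1: A, D, Q
Level 2: B, E, G, H, J, K, L, O
Level 3: C, F, M, N, P
P first appears at level 3.

3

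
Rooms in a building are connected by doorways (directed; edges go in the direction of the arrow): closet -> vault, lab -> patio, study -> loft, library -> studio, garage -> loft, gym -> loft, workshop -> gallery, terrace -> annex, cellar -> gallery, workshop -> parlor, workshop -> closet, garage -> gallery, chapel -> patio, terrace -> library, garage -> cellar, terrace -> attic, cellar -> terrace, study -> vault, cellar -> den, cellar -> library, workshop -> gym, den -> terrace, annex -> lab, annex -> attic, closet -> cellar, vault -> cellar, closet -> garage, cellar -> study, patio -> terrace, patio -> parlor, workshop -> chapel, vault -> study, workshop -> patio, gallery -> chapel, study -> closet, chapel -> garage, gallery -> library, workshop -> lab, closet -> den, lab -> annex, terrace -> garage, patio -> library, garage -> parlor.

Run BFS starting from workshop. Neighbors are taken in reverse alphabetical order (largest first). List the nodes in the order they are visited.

Visit workshop; enqueue patio, parlor, lab, gym, gallery, closet, chapel → queue [patio, parlor, lab, gym, gallery, closet, chapel]
Visit patio; enqueue terrace, library → queue [parlor, lab, gym, gallery, closet, chapel, terrace, library]
Visit parlor → queue [lab, gym, gallery, closet, chapel, terrace, library]
Visit lab; enqueue annex → queue [gym, gallery, closet, chapel, terrace, library, annex]
Visit gym; enqueue loft → queue [gallery, closet, chapel, terrace, library, annex, loft]
Visit gallery → queue [closet, chapel, terrace, library, annex, loft]
Visit closet; enqueue vault, garage, den, cellar → queue [chapel, terrace, library, annex, loft, vault, garage, den, cellar]
Visit chapel → queue [terrace, library, annex, loft, vault, garage, den, cellar]
Visit terrace; enqueue attic → queue [library, annex, loft, vault, garage, den, cellar, attic]
Visit library; enqueue studio → queue [annex, loft, vault, garage, den, cellar, attic, studio]
Visit annex → queue [loft, vault, garage, den, cellar, attic, studio]
Visit loft → queue [vault, garage, den, cellar, attic, studio]
Visit vault; enqueue study → queue [garage, den, cellar, attic, studio, study]
Visit garage → queue [den, cellar, attic, studio, study]
Visit den → queue [cellar, attic, studio, study]
Visit cellar → queue [attic, studio, study]
Visit attic → queue [studio, study]
Visit studio → queue [study]
Visit study → queue []

workshop, patio, parlor, lab, gym, gallery, closet, chapel, terrace, library, annex, loft, vault, garage, den, cellar, attic, studio, study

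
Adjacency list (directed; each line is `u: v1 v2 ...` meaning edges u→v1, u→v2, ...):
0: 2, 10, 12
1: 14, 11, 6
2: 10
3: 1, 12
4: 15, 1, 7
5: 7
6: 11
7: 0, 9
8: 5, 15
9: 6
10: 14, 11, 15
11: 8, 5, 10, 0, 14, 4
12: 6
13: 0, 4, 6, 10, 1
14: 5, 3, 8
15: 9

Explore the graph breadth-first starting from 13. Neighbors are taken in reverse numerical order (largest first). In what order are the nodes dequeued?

Visit 13; enqueue 10, 6, 4, 1, 0 → queue [10, 6, 4, 1, 0]
Visit 10; enqueue 15, 14, 11 → queue [6, 4, 1, 0, 15, 14, 11]
Visit 6 → queue [4, 1, 0, 15, 14, 11]
Visit 4; enqueue 7 → queue [1, 0, 15, 14, 11, 7]
Visit 1 → queue [0, 15, 14, 11, 7]
Visit 0; enqueue 12, 2 → queue [15, 14, 11, 7, 12, 2]
Visit 15; enqueue 9 → queue [14, 11, 7, 12, 2, 9]
Visit 14; enqueue 8, 5, 3 → queue [11, 7, 12, 2, 9, 8, 5, 3]
Visit 11 → queue [7, 12, 2, 9, 8, 5, 3]
Visit 7 → queue [12, 2, 9, 8, 5, 3]
Visit 12 → queue [2, 9, 8, 5, 3]
Visit 2 → queue [9, 8, 5, 3]
Visit 9 → queue [8, 5, 3]
Visit 8 → queue [5, 3]
Visit 5 → queue [3]
Visit 3 → queue []

13, 10, 6, 4, 1, 0, 15, 14, 11, 7, 12, 2, 9, 8, 5, 3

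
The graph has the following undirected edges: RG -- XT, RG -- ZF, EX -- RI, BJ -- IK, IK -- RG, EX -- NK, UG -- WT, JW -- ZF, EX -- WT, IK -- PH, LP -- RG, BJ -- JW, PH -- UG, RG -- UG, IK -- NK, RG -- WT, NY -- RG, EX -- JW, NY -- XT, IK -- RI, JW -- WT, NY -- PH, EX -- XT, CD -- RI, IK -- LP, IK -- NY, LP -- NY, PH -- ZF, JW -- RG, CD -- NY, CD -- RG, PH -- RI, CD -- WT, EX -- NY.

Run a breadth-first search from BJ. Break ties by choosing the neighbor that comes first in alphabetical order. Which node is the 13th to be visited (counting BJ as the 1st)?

CD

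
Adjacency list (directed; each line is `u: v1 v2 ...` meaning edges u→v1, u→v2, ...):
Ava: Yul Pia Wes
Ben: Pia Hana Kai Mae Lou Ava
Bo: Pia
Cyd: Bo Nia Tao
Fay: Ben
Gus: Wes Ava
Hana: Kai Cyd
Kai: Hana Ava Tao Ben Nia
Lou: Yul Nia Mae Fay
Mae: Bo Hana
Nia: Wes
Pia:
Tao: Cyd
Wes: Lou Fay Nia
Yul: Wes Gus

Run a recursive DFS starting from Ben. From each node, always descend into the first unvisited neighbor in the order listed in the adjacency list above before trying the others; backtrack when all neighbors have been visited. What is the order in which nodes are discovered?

Ben, Pia, Hana, Kai, Ava, Yul, Wes, Lou, Nia, Mae, Bo, Fay, Gus, Tao, Cyd

Visit Ben
Ben → Pia
Ben → Hana
Hana → Kai
Kai → Ava
Ava → Yul
Yul → Wes
Wes → Lou
Lou → Nia
Lou → Mae
Mae → Bo
Lou → Fay
Yul → Gus
Kai → Tao
Tao → Cyd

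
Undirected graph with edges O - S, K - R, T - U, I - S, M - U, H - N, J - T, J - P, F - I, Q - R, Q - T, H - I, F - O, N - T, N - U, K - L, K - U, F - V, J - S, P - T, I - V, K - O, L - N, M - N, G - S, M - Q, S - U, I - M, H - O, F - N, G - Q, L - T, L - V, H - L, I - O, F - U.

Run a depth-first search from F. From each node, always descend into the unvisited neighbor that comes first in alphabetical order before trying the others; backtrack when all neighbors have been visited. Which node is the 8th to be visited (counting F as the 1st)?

Visit F
F → I
I → H
H → L
L → K
K → O
O → S
S → G
G → Q
Q → M
M → N
N → T
T → J
J → P
T → U
Q → R
L → V

Visit order: F, I, H, L, K, O, S, G, Q, M, N, T, J, P, U, R, V

G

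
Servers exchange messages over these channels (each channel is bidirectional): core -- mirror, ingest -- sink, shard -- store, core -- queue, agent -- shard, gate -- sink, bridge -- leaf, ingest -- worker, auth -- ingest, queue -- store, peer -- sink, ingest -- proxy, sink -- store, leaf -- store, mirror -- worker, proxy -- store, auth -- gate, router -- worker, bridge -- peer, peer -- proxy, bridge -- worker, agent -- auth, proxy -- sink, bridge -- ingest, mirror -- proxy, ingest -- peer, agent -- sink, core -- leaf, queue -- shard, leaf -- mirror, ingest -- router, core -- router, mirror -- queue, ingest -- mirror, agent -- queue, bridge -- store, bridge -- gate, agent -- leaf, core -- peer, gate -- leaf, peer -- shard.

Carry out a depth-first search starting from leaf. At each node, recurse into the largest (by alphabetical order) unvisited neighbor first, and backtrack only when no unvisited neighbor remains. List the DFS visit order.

leaf → store → sink → proxy → peer → shard → queue → mirror → worker → router → ingest → bridge → gate → auth → agent → core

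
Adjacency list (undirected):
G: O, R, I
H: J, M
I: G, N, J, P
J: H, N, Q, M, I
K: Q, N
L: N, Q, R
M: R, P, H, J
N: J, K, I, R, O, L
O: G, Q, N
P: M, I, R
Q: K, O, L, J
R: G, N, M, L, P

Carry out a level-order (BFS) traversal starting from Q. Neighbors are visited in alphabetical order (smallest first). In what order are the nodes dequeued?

Visit Q; enqueue J, K, L, O → queue [J, K, L, O]
Visit J; enqueue H, I, M, N → queue [K, L, O, H, I, M, N]
Visit K → queue [L, O, H, I, M, N]
Visit L; enqueue R → queue [O, H, I, M, N, R]
Visit O; enqueue G → queue [H, I, M, N, R, G]
Visit H → queue [I, M, N, R, G]
Visit I; enqueue P → queue [M, N, R, G, P]
Visit M → queue [N, R, G, P]
Visit N → queue [R, G, P]
Visit R → queue [G, P]
Visit G → queue [P]
Visit P → queue []

Q → J → K → L → O → H → I → M → N → R → G → P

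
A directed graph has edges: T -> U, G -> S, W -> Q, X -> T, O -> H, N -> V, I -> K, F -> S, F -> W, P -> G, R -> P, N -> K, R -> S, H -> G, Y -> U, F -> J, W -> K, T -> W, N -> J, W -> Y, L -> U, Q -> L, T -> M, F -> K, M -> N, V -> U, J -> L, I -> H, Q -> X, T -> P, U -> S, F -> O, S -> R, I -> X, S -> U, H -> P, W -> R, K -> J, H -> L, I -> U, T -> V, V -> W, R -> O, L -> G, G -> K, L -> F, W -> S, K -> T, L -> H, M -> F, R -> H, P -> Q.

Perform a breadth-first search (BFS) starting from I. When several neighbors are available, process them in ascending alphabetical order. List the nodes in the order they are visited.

I → H → K → U → X → G → L → P → J → T → S → F → Q → M → V → W → R → O → N → Y

Visit I; enqueue H, K, U, X → queue [H, K, U, X]
Visit H; enqueue G, L, P → queue [K, U, X, G, L, P]
Visit K; enqueue J, T → queue [U, X, G, L, P, J, T]
Visit U; enqueue S → queue [X, G, L, P, J, T, S]
Visit X → queue [G, L, P, J, T, S]
Visit G → queue [L, P, J, T, S]
Visit L; enqueue F → queue [P, J, T, S, F]
Visit P; enqueue Q → queue [J, T, S, F, Q]
Visit J → queue [T, S, F, Q]
Visit T; enqueue M, V, W → queue [S, F, Q, M, V, W]
Visit S; enqueue R → queue [F, Q, M, V, W, R]
Visit F; enqueue O → queue [Q, M, V, W, R, O]
Visit Q → queue [M, V, W, R, O]
Visit M; enqueue N → queue [V, W, R, O, N]
Visit V → queue [W, R, O, N]
Visit W; enqueue Y → queue [R, O, N, Y]
Visit R → queue [O, N, Y]
Visit O → queue [N, Y]
Visit N → queue [Y]
Visit Y → queue []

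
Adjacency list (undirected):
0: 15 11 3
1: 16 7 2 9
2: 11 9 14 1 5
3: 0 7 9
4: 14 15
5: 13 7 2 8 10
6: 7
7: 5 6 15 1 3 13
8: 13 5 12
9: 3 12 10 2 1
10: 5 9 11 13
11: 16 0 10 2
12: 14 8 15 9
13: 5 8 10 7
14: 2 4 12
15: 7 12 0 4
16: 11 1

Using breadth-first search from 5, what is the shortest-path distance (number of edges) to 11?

2

Level 0: 5
Level 1: 2, 7, 8, 10, 13
Level 2: 1, 3, 6, 9, 11, 12, 14, 15
Level 3: 0, 4, 16
11 first appears at level 2.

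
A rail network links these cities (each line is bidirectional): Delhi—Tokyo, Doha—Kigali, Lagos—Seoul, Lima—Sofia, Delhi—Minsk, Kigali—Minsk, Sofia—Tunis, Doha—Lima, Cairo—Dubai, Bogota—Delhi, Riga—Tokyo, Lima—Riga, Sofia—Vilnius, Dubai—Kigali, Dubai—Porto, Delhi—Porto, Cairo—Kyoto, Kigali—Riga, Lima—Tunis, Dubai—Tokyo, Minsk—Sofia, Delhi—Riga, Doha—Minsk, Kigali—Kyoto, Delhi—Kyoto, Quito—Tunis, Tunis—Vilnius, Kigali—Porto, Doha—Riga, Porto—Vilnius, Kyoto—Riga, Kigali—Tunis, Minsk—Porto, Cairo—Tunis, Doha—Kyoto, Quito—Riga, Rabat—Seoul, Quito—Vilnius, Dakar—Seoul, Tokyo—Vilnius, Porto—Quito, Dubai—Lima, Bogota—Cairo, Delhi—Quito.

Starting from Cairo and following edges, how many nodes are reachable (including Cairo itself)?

16

BFS from Cairo visits: Cairo, Tunis, Kyoto, Dubai, Bogota, Vilnius, Sofia, Quito, Lima, Kigali, Riga, Doha, Delhi, Tokyo, Porto, Minsk
Reachable nodes: 16 of 20 total.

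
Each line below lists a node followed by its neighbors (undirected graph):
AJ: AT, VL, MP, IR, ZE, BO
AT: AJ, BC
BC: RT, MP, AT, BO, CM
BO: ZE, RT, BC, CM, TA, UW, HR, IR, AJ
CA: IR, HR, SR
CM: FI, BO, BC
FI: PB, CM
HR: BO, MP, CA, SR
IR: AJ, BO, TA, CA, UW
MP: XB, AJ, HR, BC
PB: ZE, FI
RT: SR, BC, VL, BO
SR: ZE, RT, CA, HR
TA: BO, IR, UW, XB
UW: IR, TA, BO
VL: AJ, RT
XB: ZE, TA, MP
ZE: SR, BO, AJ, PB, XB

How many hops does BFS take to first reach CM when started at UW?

Level 0: UW
Level 1: BO, IR, TA
Level 2: AJ, BC, CA, CM, HR, RT, XB, ZE
Level 3: AT, FI, MP, PB, SR, VL
CM first appears at level 2.

2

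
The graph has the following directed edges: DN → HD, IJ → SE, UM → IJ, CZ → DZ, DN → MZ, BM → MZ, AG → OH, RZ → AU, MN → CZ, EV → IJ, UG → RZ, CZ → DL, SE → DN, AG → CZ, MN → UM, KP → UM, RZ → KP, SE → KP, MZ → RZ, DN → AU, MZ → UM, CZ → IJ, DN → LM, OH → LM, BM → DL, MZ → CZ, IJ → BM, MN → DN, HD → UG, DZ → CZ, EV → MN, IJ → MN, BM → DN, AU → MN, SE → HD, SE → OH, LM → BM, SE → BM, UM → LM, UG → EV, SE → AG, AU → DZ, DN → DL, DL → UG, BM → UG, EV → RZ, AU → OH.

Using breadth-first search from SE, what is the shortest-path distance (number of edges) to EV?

Level 0: SE
Level 1: AG, BM, DN, HD, KP, OH
Level 2: AU, CZ, DL, LM, MZ, UG, UM
Level 3: DZ, EV, IJ, MN, RZ
EV first appears at level 3.

3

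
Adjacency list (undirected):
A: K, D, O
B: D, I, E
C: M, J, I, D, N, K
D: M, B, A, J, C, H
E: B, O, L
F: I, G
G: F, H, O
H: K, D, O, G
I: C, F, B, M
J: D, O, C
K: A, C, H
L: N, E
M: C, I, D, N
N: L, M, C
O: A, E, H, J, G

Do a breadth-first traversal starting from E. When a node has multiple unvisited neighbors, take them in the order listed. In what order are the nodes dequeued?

E, B, O, L, D, I, A, H, J, G, N, M, C, F, K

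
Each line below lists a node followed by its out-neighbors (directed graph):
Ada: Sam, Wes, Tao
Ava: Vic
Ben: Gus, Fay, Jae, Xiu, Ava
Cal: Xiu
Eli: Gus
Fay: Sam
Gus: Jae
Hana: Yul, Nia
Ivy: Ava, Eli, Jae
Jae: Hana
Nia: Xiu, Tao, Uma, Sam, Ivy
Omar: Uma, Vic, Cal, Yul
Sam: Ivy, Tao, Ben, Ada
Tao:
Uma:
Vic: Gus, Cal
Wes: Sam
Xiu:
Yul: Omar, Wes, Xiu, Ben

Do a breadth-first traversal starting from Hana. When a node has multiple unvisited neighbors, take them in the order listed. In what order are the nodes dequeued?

Hana Yul Nia Omar Wes Xiu Ben Tao Uma Sam Ivy Vic Cal Gus Fay Jae Ava Ada Eli

Visit Hana; enqueue Yul, Nia → queue [Yul, Nia]
Visit Yul; enqueue Omar, Wes, Xiu, Ben → queue [Nia, Omar, Wes, Xiu, Ben]
Visit Nia; enqueue Tao, Uma, Sam, Ivy → queue [Omar, Wes, Xiu, Ben, Tao, Uma, Sam, Ivy]
Visit Omar; enqueue Vic, Cal → queue [Wes, Xiu, Ben, Tao, Uma, Sam, Ivy, Vic, Cal]
Visit Wes → queue [Xiu, Ben, Tao, Uma, Sam, Ivy, Vic, Cal]
Visit Xiu → queue [Ben, Tao, Uma, Sam, Ivy, Vic, Cal]
Visit Ben; enqueue Gus, Fay, Jae, Ava → queue [Tao, Uma, Sam, Ivy, Vic, Cal, Gus, Fay, Jae, Ava]
Visit Tao → queue [Uma, Sam, Ivy, Vic, Cal, Gus, Fay, Jae, Ava]
Visit Uma → queue [Sam, Ivy, Vic, Cal, Gus, Fay, Jae, Ava]
Visit Sam; enqueue Ada → queue [Ivy, Vic, Cal, Gus, Fay, Jae, Ava, Ada]
Visit Ivy; enqueue Eli → queue [Vic, Cal, Gus, Fay, Jae, Ava, Ada, Eli]
Visit Vic → queue [Cal, Gus, Fay, Jae, Ava, Ada, Eli]
Visit Cal → queue [Gus, Fay, Jae, Ava, Ada, Eli]
Visit Gus → queue [Fay, Jae, Ava, Ada, Eli]
Visit Fay → queue [Jae, Ava, Ada, Eli]
Visit Jae → queue [Ava, Ada, Eli]
Visit Ava → queue [Ada, Eli]
Visit Ada → queue [Eli]
Visit Eli → queue []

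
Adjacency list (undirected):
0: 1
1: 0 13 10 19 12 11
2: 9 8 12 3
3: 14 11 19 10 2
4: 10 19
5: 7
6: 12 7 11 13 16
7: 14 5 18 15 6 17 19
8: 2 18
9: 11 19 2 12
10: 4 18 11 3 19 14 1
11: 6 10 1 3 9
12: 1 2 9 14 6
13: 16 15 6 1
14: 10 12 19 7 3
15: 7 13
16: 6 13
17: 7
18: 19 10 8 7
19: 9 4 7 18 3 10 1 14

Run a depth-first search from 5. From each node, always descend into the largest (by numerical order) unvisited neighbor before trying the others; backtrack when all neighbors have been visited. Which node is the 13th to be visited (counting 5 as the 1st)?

15

Visit 5
5 → 7
7 → 19
19 → 18
18 → 10
10 → 14
14 → 12
12 → 9
9 → 11
11 → 6
6 → 16
16 → 13
13 → 15
13 → 1
1 → 0
11 → 3
3 → 2
2 → 8
10 → 4
7 → 17

Visit order: 5, 7, 19, 18, 10, 14, 12, 9, 11, 6, 16, 13, 15, 1, 0, 3, 2, 8, 4, 17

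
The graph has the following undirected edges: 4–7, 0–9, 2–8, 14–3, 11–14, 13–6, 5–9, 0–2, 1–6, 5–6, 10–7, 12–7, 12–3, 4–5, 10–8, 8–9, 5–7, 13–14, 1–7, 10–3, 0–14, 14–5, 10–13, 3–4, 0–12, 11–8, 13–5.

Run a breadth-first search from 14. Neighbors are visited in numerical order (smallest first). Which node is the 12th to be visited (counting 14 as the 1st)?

6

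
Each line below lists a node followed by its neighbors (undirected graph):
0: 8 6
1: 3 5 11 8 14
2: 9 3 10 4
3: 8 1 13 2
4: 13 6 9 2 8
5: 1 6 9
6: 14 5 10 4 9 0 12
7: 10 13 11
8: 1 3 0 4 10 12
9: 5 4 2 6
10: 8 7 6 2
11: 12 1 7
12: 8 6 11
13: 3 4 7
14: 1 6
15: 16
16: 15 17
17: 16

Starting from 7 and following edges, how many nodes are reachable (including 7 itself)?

15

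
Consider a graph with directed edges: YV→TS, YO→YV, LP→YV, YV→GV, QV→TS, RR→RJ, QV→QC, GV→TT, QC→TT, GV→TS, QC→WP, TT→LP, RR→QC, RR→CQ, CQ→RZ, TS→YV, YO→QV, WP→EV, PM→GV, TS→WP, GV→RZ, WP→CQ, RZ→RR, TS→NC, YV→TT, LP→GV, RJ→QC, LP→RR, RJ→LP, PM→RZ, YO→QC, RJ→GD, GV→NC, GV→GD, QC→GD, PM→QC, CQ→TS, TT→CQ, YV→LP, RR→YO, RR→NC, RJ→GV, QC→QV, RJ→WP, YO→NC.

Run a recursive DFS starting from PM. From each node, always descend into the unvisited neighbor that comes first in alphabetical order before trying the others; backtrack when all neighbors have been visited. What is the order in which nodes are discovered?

PM -> GV -> GD -> NC -> RZ -> RR -> CQ -> TS -> WP -> EV -> YV -> LP -> TT -> QC -> QV -> RJ -> YO

Visit PM
PM → GV
GV → GD
GV → NC
GV → RZ
RZ → RR
RR → CQ
CQ → TS
TS → WP
WP → EV
TS → YV
YV → LP
YV → TT
RR → QC
QC → QV
RR → RJ
RR → YO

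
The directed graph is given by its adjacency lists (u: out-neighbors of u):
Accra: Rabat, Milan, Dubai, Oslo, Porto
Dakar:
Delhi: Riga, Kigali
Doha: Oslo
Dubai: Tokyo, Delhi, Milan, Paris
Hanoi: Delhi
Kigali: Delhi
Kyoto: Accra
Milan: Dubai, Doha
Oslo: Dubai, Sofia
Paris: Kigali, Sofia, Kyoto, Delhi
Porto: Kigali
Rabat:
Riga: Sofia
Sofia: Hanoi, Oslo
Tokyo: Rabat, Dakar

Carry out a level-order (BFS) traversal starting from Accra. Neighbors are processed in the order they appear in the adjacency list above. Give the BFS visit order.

Visit Accra; enqueue Rabat, Milan, Dubai, Oslo, Porto → queue [Rabat, Milan, Dubai, Oslo, Porto]
Visit Rabat → queue [Milan, Dubai, Oslo, Porto]
Visit Milan; enqueue Doha → queue [Dubai, Oslo, Porto, Doha]
Visit Dubai; enqueue Tokyo, Delhi, Paris → queue [Oslo, Porto, Doha, Tokyo, Delhi, Paris]
Visit Oslo; enqueue Sofia → queue [Porto, Doha, Tokyo, Delhi, Paris, Sofia]
Visit Porto; enqueue Kigali → queue [Doha, Tokyo, Delhi, Paris, Sofia, Kigali]
Visit Doha → queue [Tokyo, Delhi, Paris, Sofia, Kigali]
Visit Tokyo; enqueue Dakar → queue [Delhi, Paris, Sofia, Kigali, Dakar]
Visit Delhi; enqueue Riga → queue [Paris, Sofia, Kigali, Dakar, Riga]
Visit Paris; enqueue Kyoto → queue [Sofia, Kigali, Dakar, Riga, Kyoto]
Visit Sofia; enqueue Hanoi → queue [Kigali, Dakar, Riga, Kyoto, Hanoi]
Visit Kigali → queue [Dakar, Riga, Kyoto, Hanoi]
Visit Dakar → queue [Riga, Kyoto, Hanoi]
Visit Riga → queue [Kyoto, Hanoi]
Visit Kyoto → queue [Hanoi]
Visit Hanoi → queue []

Accra → Rabat → Milan → Dubai → Oslo → Porto → Doha → Tokyo → Delhi → Paris → Sofia → Kigali → Dakar → Riga → Kyoto → Hanoi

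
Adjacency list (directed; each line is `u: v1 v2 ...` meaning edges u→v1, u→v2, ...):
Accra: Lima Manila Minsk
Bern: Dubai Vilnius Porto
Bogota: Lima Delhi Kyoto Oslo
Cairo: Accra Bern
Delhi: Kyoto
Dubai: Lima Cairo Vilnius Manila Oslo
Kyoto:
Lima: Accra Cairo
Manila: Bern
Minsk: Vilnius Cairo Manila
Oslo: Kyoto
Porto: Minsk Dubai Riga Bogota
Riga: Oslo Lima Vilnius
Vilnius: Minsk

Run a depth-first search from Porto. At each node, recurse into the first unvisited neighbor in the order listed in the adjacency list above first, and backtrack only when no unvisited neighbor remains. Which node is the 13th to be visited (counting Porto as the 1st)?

Visit Porto
Porto → Minsk
Minsk → Vilnius
Minsk → Cairo
Cairo → Accra
Accra → Lima
Accra → Manila
Manila → Bern
Bern → Dubai
Dubai → Oslo
Oslo → Kyoto
Porto → Riga
Porto → Bogota
Bogota → Delhi

Visit order: Porto, Minsk, Vilnius, Cairo, Accra, Lima, Manila, Bern, Dubai, Oslo, Kyoto, Riga, Bogota, Delhi

Bogota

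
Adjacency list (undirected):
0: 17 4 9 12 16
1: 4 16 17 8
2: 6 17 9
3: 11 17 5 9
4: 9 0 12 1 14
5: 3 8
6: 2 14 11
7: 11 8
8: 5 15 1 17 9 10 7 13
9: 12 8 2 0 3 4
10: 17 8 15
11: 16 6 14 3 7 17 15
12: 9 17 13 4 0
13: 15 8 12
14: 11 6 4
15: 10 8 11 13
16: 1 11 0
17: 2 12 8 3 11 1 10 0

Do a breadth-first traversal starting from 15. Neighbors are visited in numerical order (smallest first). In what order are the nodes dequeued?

15, 8, 10, 11, 13, 1, 5, 7, 9, 17, 3, 6, 14, 16, 12, 4, 0, 2

Visit 15; enqueue 8, 10, 11, 13 → queue [8, 10, 11, 13]
Visit 8; enqueue 1, 5, 7, 9, 17 → queue [10, 11, 13, 1, 5, 7, 9, 17]
Visit 10 → queue [11, 13, 1, 5, 7, 9, 17]
Visit 11; enqueue 3, 6, 14, 16 → queue [13, 1, 5, 7, 9, 17, 3, 6, 14, 16]
Visit 13; enqueue 12 → queue [1, 5, 7, 9, 17, 3, 6, 14, 16, 12]
Visit 1; enqueue 4 → queue [5, 7, 9, 17, 3, 6, 14, 16, 12, 4]
Visit 5 → queue [7, 9, 17, 3, 6, 14, 16, 12, 4]
Visit 7 → queue [9, 17, 3, 6, 14, 16, 12, 4]
Visit 9; enqueue 0, 2 → queue [17, 3, 6, 14, 16, 12, 4, 0, 2]
Visit 17 → queue [3, 6, 14, 16, 12, 4, 0, 2]
Visit 3 → queue [6, 14, 16, 12, 4, 0, 2]
Visit 6 → queue [14, 16, 12, 4, 0, 2]
Visit 14 → queue [16, 12, 4, 0, 2]
Visit 16 → queue [12, 4, 0, 2]
Visit 12 → queue [4, 0, 2]
Visit 4 → queue [0, 2]
Visit 0 → queue [2]
Visit 2 → queue []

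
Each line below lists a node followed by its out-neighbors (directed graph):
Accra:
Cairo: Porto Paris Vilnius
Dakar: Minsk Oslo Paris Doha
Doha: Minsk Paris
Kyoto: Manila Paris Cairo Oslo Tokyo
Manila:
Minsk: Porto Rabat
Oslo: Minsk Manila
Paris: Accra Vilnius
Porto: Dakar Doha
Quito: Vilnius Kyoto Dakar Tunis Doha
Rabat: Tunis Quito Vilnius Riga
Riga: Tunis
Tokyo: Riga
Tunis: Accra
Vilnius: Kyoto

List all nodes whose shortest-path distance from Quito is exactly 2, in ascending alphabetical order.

Level 0: Quito
Level 1: Dakar, Doha, Kyoto, Tunis, Vilnius
Level 2: Accra, Cairo, Manila, Minsk, Oslo, Paris, Tokyo
Level 3: Porto, Rabat, Riga

Accra, Cairo, Manila, Minsk, Oslo, Paris, Tokyo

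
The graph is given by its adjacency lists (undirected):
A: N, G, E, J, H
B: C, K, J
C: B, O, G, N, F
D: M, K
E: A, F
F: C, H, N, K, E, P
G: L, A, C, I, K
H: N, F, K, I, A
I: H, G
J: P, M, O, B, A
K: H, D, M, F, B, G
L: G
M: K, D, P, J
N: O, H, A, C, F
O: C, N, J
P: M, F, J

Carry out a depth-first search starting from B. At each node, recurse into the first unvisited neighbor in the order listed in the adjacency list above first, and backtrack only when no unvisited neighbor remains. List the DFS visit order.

Visit B
B → C
C → O
O → N
N → H
H → F
F → K
K → D
D → M
M → P
P → J
J → A
A → G
G → L
G → I
A → E

B -> C -> O -> N -> H -> F -> K -> D -> M -> P -> J -> A -> G -> L -> I -> E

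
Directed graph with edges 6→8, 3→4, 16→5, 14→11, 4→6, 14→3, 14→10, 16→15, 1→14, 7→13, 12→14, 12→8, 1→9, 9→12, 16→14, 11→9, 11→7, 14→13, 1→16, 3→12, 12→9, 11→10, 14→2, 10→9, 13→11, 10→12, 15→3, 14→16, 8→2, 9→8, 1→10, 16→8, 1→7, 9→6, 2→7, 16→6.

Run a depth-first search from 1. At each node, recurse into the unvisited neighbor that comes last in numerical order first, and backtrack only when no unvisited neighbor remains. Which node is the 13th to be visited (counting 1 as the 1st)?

Visit 1
1 → 16
16 → 15
15 → 3
3 → 12
12 → 14
14 → 13
13 → 11
11 → 10
10 → 9
9 → 8
8 → 2
2 → 7
9 → 6
3 → 4
16 → 5

Visit order: 1, 16, 15, 3, 12, 14, 13, 11, 10, 9, 8, 2, 7, 6, 4, 5

7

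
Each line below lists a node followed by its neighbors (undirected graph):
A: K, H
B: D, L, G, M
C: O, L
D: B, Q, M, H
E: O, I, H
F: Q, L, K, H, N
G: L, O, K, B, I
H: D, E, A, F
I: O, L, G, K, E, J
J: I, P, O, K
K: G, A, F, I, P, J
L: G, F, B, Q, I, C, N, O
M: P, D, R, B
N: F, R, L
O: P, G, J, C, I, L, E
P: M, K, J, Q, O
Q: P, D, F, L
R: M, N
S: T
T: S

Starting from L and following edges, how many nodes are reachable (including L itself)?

BFS from L visits: L, Q, O, N, I, G, F, C, B, P, D, J, E, R, K, H, M, A
Reachable nodes: 18 of 20 total.

18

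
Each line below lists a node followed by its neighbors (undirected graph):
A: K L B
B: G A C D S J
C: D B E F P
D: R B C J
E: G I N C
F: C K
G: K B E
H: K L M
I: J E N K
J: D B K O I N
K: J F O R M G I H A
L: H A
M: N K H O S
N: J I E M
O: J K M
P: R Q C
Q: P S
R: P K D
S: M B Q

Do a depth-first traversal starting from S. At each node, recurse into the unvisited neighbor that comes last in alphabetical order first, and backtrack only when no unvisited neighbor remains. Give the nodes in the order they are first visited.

Visit S
S → Q
Q → P
P → R
R → K
K → O
O → M
M → N
N → J
J → I
I → E
E → G
G → B
B → D
D → C
C → F
B → A
A → L
L → H

S, Q, P, R, K, O, M, N, J, I, E, G, B, D, C, F, A, L, H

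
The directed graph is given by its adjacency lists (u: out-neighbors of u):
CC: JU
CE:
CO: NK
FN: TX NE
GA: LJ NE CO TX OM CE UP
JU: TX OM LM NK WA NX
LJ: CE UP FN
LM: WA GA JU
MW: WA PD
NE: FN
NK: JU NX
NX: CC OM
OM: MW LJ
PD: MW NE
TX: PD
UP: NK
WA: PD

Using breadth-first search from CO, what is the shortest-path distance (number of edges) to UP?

Level 0: CO
Level 1: NK
Level 2: JU, NX
Level 3: CC, LM, OM, TX, WA
Level 4: GA, LJ, MW, PD
Level 5: CE, FN, NE, UP
UP first appears at level 5.

5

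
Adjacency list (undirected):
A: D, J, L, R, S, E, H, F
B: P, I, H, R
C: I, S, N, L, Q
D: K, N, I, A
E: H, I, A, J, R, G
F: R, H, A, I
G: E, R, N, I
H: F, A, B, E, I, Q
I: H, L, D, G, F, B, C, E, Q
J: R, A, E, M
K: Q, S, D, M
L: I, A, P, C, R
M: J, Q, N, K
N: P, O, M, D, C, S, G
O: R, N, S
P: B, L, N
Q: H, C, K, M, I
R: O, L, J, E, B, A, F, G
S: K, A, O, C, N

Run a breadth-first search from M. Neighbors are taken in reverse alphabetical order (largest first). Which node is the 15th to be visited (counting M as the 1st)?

E

Visit M; enqueue Q, N, K, J → queue [Q, N, K, J]
Visit Q; enqueue I, H, C → queue [N, K, J, I, H, C]
Visit N; enqueue S, P, O, G, D → queue [K, J, I, H, C, S, P, O, G, D]
Visit K → queue [J, I, H, C, S, P, O, G, D]
Visit J; enqueue R, E, A → queue [I, H, C, S, P, O, G, D, R, E, A]
Visit I; enqueue L, F, B → queue [H, C, S, P, O, G, D, R, E, A, L, F, B]
Visit H → queue [C, S, P, O, G, D, R, E, A, L, F, B]
Visit C → queue [S, P, O, G, D, R, E, A, L, F, B]
Visit S → queue [P, O, G, D, R, E, A, L, F, B]
Visit P → queue [O, G, D, R, E, A, L, F, B]
Visit O → queue [G, D, R, E, A, L, F, B]
Visit G → queue [D, R, E, A, L, F, B]
Visit D → queue [R, E, A, L, F, B]
Visit R → queue [E, A, L, F, B]
Visit E → queue [A, L, F, B]
Visit A → queue [L, F, B]
Visit L → queue [F, B]
Visit F → queue [B]
Visit B → queue []

Visit order: M, Q, N, K, J, I, H, C, S, P, O, G, D, R, E, A, L, F, B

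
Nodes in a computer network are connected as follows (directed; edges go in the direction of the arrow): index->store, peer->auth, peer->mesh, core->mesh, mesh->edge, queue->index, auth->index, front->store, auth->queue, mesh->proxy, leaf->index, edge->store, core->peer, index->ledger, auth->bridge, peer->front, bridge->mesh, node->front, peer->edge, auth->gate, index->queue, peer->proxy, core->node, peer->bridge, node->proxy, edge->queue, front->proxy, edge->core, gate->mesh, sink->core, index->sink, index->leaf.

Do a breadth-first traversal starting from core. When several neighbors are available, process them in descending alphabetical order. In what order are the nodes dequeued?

Visit core; enqueue peer, node, mesh → queue [peer, node, mesh]
Visit peer; enqueue proxy, front, edge, bridge, auth → queue [node, mesh, proxy, front, edge, bridge, auth]
Visit node → queue [mesh, proxy, front, edge, bridge, auth]
Visit mesh → queue [proxy, front, edge, bridge, auth]
Visit proxy → queue [front, edge, bridge, auth]
Visit front; enqueue store → queue [edge, bridge, auth, store]
Visit edge; enqueue queue → queue [bridge, auth, store, queue]
Visit bridge → queue [auth, store, queue]
Visit auth; enqueue index, gate → queue [store, queue, index, gate]
Visit store → queue [queue, index, gate]
Visit queue → queue [index, gate]
Visit index; enqueue sink, ledger, leaf → queue [gate, sink, ledger, leaf]
Visit gate → queue [sink, ledger, leaf]
Visit sink → queue [ledger, leaf]
Visit ledger → queue [leaf]
Visit leaf → queue []

core -> peer -> node -> mesh -> proxy -> front -> edge -> bridge -> auth -> store -> queue -> index -> gate -> sink -> ledger -> leaf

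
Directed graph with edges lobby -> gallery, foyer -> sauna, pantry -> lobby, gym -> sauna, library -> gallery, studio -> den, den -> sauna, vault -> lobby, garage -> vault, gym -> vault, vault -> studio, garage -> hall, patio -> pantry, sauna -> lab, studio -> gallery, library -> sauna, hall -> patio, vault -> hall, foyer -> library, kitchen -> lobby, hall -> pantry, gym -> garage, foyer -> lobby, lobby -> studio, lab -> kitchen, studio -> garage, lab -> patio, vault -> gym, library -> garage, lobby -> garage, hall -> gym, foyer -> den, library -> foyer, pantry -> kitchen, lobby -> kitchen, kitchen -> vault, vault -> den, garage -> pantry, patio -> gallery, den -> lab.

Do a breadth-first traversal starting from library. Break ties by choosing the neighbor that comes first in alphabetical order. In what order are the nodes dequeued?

Visit library; enqueue foyer, gallery, garage, sauna → queue [foyer, gallery, garage, sauna]
Visit foyer; enqueue den, lobby → queue [gallery, garage, sauna, den, lobby]
Visit gallery → queue [garage, sauna, den, lobby]
Visit garage; enqueue hall, pantry, vault → queue [sauna, den, lobby, hall, pantry, vault]
Visit sauna; enqueue lab → queue [den, lobby, hall, pantry, vault, lab]
Visit den → queue [lobby, hall, pantry, vault, lab]
Visit lobby; enqueue kitchen, studio → queue [hall, pantry, vault, lab, kitchen, studio]
Visit hall; enqueue gym, patio → queue [pantry, vault, lab, kitchen, studio, gym, patio]
Visit pantry → queue [vault, lab, kitchen, studio, gym, patio]
Visit vault → queue [lab, kitchen, studio, gym, patio]
Visit lab → queue [kitchen, studio, gym, patio]
Visit kitchen → queue [studio, gym, patio]
Visit studio → queue [gym, patio]
Visit gym → queue [patio]
Visit patio → queue []

library, foyer, gallery, garage, sauna, den, lobby, hall, pantry, vault, lab, kitchen, studio, gym, patio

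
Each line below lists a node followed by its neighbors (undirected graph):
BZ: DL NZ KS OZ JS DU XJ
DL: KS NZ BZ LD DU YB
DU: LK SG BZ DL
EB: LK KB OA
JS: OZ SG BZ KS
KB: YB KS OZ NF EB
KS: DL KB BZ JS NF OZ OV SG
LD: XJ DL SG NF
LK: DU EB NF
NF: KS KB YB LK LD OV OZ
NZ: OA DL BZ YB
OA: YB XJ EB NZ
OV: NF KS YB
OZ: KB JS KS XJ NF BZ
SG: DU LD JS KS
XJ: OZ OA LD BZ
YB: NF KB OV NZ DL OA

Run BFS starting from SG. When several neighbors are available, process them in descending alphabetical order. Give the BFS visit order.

SG, LD, KS, JS, DU, XJ, NF, DL, OZ, OV, KB, BZ, LK, OA, YB, NZ, EB

Visit SG; enqueue LD, KS, JS, DU → queue [LD, KS, JS, DU]
Visit LD; enqueue XJ, NF, DL → queue [KS, JS, DU, XJ, NF, DL]
Visit KS; enqueue OZ, OV, KB, BZ → queue [JS, DU, XJ, NF, DL, OZ, OV, KB, BZ]
Visit JS → queue [DU, XJ, NF, DL, OZ, OV, KB, BZ]
Visit DU; enqueue LK → queue [XJ, NF, DL, OZ, OV, KB, BZ, LK]
Visit XJ; enqueue OA → queue [NF, DL, OZ, OV, KB, BZ, LK, OA]
Visit NF; enqueue YB → queue [DL, OZ, OV, KB, BZ, LK, OA, YB]
Visit DL; enqueue NZ → queue [OZ, OV, KB, BZ, LK, OA, YB, NZ]
Visit OZ → queue [OV, KB, BZ, LK, OA, YB, NZ]
Visit OV → queue [KB, BZ, LK, OA, YB, NZ]
Visit KB; enqueue EB → queue [BZ, LK, OA, YB, NZ, EB]
Visit BZ → queue [LK, OA, YB, NZ, EB]
Visit LK → queue [OA, YB, NZ, EB]
Visit OA → queue [YB, NZ, EB]
Visit YB → queue [NZ, EB]
Visit NZ → queue [EB]
Visit EB → queue []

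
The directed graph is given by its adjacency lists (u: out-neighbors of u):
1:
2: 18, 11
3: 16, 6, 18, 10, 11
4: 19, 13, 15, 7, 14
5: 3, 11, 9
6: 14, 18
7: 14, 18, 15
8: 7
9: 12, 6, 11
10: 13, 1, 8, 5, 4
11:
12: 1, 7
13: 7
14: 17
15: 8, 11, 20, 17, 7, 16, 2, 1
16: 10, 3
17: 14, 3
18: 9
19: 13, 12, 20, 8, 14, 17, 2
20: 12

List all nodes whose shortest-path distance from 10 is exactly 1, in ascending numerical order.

Level 0: 10
Level 1: 1, 4, 5, 8, 13
Level 2: 3, 7, 9, 11, 14, 15, 19
Level 3: 2, 6, 12, 16, 17, 18, 20

1, 4, 5, 8, 13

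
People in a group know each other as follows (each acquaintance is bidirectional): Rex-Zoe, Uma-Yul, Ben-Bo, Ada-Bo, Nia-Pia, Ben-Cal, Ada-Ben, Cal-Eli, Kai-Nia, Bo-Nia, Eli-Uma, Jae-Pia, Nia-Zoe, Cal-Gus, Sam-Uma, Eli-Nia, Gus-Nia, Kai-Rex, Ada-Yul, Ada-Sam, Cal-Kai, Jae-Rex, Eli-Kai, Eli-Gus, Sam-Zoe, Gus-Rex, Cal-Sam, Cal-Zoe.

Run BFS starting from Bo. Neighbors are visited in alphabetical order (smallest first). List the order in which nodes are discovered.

Bo → Ada → Ben → Nia → Sam → Yul → Cal → Eli → Gus → Kai → Pia → Zoe → Uma → Rex → Jae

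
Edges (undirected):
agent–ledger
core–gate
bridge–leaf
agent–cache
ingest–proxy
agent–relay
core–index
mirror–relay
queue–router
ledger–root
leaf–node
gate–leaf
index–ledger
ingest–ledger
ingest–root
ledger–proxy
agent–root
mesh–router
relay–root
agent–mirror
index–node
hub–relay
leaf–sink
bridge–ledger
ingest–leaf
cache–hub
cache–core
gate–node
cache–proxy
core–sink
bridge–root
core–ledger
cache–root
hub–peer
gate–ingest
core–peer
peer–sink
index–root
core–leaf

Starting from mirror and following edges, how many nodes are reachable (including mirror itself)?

17

BFS from mirror visits: mirror, relay, agent, root, hub, ledger, cache, ingest, index, bridge, peer, proxy, core, leaf, gate, node, sink
Reachable nodes: 17 of 20 total.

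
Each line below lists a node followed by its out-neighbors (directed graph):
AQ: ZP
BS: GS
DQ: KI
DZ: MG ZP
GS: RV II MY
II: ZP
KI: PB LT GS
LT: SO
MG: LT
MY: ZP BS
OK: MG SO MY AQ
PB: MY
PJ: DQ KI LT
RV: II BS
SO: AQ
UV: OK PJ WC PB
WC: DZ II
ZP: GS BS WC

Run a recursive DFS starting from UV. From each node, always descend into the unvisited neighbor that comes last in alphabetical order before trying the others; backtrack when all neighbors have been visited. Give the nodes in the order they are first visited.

UV WC II ZP GS RV BS MY DZ MG LT SO AQ PJ KI PB DQ OK

Visit UV
UV → WC
WC → II
II → ZP
ZP → GS
GS → RV
RV → BS
GS → MY
WC → DZ
DZ → MG
MG → LT
LT → SO
SO → AQ
UV → PJ
PJ → KI
KI → PB
PJ → DQ
UV → OK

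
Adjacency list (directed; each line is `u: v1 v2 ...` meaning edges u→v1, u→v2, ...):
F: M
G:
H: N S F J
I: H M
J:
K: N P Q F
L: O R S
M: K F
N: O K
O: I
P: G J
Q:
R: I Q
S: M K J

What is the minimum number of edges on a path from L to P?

Level 0: L
Level 1: O, R, S
Level 2: I, J, K, M, Q
Level 3: F, H, N, P
Level 4: G
P first appears at level 3.

3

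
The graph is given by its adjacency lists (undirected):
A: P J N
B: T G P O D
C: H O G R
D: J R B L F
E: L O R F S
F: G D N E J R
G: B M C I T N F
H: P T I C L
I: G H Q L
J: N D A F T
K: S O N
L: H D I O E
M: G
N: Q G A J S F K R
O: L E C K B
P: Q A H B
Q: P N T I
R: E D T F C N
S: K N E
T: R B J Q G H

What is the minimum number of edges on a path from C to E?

Level 0: C
Level 1: G, H, O, R
Level 2: B, D, E, F, I, K, L, M, N, P, T
Level 3: A, J, Q, S
E first appears at level 2.

2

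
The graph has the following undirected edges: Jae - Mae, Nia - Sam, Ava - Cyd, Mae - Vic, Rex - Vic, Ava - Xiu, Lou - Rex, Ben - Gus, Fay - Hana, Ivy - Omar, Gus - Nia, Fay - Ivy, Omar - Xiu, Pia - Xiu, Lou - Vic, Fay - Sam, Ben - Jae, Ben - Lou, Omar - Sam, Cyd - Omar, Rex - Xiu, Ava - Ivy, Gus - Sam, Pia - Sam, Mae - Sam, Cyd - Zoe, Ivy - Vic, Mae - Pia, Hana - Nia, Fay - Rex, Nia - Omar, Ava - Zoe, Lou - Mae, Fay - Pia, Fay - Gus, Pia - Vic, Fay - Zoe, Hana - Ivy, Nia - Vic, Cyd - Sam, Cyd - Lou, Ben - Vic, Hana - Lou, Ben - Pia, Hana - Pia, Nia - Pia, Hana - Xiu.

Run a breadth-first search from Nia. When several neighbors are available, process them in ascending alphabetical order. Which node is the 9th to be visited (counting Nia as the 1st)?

Visit Nia; enqueue Gus, Hana, Omar, Pia, Sam, Vic → queue [Gus, Hana, Omar, Pia, Sam, Vic]
Visit Gus; enqueue Ben, Fay → queue [Hana, Omar, Pia, Sam, Vic, Ben, Fay]
Visit Hana; enqueue Ivy, Lou, Xiu → queue [Omar, Pia, Sam, Vic, Ben, Fay, Ivy, Lou, Xiu]
Visit Omar; enqueue Cyd → queue [Pia, Sam, Vic, Ben, Fay, Ivy, Lou, Xiu, Cyd]
Visit Pia; enqueue Mae → queue [Sam, Vic, Ben, Fay, Ivy, Lou, Xiu, Cyd, Mae]
Visit Sam → queue [Vic, Ben, Fay, Ivy, Lou, Xiu, Cyd, Mae]
Visit Vic; enqueue Rex → queue [Ben, Fay, Ivy, Lou, Xiu, Cyd, Mae, Rex]
Visit Ben; enqueue Jae → queue [Fay, Ivy, Lou, Xiu, Cyd, Mae, Rex, Jae]
Visit Fay; enqueue Zoe → queue [Ivy, Lou, Xiu, Cyd, Mae, Rex, Jae, Zoe]
Visit Ivy; enqueue Ava → queue [Lou, Xiu, Cyd, Mae, Rex, Jae, Zoe, Ava]
Visit Lou → queue [Xiu, Cyd, Mae, Rex, Jae, Zoe, Ava]
Visit Xiu → queue [Cyd, Mae, Rex, Jae, Zoe, Ava]
Visit Cyd → queue [Mae, Rex, Jae, Zoe, Ava]
Visit Mae → queue [Rex, Jae, Zoe, Ava]
Visit Rex → queue [Jae, Zoe, Ava]
Visit Jae → queue [Zoe, Ava]
Visit Zoe → queue [Ava]
Visit Ava → queue []

Visit order: Nia, Gus, Hana, Omar, Pia, Sam, Vic, Ben, Fay, Ivy, Lou, Xiu, Cyd, Mae, Rex, Jae, Zoe, Ava

Fay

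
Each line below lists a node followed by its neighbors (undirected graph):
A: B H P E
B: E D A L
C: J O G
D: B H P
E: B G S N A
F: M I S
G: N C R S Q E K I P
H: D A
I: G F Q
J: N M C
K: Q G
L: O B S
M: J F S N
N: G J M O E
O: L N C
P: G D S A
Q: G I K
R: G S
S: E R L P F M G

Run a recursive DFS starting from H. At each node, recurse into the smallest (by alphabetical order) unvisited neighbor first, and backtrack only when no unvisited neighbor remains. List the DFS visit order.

H, A, B, D, P, G, C, J, M, F, I, Q, K, S, E, N, O, L, R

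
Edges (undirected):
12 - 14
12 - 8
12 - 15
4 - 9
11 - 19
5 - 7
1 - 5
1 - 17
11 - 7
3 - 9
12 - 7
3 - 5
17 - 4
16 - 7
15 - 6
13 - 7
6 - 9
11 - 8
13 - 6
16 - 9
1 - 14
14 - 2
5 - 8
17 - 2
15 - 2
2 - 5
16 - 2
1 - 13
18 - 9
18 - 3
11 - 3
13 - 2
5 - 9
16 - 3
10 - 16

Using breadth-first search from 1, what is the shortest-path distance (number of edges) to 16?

Level 0: 1
Level 1: 5, 13, 14, 17
Level 2: 2, 3, 4, 6, 7, 8, 9, 12
Level 3: 11, 15, 16, 18
Level 4: 10, 19
16 first appears at level 3.

3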